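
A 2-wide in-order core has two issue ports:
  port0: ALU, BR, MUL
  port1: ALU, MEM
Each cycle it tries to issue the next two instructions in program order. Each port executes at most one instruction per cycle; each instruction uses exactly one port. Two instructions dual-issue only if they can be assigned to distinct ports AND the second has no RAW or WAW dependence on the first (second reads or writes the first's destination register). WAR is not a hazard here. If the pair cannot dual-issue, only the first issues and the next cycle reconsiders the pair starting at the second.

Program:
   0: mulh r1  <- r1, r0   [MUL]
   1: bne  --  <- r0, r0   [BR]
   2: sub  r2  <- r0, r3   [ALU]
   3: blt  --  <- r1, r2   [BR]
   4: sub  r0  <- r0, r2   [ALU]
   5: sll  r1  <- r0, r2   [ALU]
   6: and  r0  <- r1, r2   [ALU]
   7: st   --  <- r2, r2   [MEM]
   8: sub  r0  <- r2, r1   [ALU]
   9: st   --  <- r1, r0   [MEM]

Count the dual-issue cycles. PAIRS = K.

PAIRS = 3

c0: i0 mulh.MUL  no-port MUL/BR
c1: i1+i2 bne.BR sub.ALU  2-wide
c2: i3+i4 blt.BR sub.ALU  2-wide
c3: i5 sll.ALU  RAW r1
c4: i6+i7 and.ALU st.MEM  2-wide
c5: i8 sub.ALU  RAW r0
c6: i9 st.MEM  tail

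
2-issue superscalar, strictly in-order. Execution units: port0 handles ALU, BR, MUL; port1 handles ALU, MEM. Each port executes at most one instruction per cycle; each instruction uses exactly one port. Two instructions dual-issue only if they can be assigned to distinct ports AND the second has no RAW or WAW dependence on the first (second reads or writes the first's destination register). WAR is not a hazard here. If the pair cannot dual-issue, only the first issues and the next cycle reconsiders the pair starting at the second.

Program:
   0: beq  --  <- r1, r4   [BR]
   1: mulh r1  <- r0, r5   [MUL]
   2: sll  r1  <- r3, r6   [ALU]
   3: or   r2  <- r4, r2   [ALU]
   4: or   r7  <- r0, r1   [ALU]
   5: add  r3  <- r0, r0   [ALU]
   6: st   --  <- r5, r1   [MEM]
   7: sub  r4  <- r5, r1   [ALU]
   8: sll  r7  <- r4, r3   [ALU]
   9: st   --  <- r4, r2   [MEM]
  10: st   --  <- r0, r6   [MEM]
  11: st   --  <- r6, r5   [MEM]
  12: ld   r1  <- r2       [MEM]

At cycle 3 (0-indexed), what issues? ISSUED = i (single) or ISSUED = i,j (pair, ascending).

#0 head=0: beq.BR i0 no-port BR/MUL
#1 head=1: mulh.MUL i1 WAW r1
#2 head=2: sll.ALU or.ALU i2,i3 2-wide
#3 head=4: or.ALU add.ALU i4,i5 2-wide
#4 head=6: st.MEM sub.ALU i6,i7 2-wide
#5 head=8: sll.ALU st.MEM i8,i9 2-wide
#6 head=10: st.MEM i10 no-port MEM/MEM
#7 head=11: st.MEM i11 no-port MEM/MEM
#8 head=12: ld.MEM i12 tail

ISSUED = 4,5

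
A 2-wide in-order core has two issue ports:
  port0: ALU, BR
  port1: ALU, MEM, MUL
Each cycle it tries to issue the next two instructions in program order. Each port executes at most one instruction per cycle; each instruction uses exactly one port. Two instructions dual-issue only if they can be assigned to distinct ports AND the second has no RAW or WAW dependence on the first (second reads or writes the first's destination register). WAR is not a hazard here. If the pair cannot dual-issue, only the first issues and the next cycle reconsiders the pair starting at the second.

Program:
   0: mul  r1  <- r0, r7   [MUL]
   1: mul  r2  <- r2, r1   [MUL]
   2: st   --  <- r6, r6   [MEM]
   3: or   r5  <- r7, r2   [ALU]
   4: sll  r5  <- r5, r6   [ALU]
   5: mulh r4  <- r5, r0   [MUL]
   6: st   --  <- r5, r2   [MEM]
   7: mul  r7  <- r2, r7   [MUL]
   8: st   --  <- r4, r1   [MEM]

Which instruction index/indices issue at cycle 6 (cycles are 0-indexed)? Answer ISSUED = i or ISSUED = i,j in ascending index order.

ISSUED = 7

[0] i0  mul.MUL  -- no-port MUL/MUL
[1] i1  mul.MUL  -- no-port MUL/MEM
[2] i2,i3  st.MEM or.ALU  -- dual
[3] i4  sll.ALU  -- RAW r5
[4] i5  mulh.MUL  -- no-port MUL/MEM
[5] i6  st.MEM  -- no-port MEM/MUL
[6] i7  mul.MUL  -- no-port MUL/MEM
[7] i8  st.MEM  -- tail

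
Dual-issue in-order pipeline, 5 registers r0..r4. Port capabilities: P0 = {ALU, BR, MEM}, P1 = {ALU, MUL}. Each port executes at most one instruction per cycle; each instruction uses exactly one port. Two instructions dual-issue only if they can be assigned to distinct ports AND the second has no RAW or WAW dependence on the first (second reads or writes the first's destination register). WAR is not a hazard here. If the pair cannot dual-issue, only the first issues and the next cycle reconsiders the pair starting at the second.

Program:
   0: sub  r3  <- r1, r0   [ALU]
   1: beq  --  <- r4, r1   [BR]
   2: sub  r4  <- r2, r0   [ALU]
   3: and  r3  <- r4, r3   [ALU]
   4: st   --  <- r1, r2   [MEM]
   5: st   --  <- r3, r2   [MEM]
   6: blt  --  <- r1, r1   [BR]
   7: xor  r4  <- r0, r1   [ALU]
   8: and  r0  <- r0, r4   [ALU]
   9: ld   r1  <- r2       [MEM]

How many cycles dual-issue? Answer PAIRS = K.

  cy0 -> i0,i1 (sub.ALU/beq.BR) pair
  cy1 -> i2 (sub.ALU) RAW r4
  cy2 -> i3,i4 (and.ALU/st.MEM) pair
  cy3 -> i5 (st.MEM) no-port MEM/BR
  cy4 -> i6,i7 (blt.BR/xor.ALU) pair
  cy5 -> i8,i9 (and.ALU/ld.MEM) pair

PAIRS = 4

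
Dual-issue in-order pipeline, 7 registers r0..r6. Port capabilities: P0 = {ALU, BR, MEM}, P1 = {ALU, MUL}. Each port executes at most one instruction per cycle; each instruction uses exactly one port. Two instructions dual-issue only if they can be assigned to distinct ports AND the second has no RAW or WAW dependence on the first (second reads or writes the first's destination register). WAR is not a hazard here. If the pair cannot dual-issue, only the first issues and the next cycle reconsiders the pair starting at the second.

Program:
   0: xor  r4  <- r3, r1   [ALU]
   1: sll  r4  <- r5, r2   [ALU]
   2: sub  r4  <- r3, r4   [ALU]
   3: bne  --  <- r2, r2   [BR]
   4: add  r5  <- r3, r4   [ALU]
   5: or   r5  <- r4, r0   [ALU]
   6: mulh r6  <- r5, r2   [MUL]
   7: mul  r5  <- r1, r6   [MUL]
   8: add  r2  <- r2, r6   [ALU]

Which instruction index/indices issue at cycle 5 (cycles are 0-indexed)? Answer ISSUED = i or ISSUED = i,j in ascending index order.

ISSUED = 6

#0 head=0: xor.ALU i0 WAW r4
#1 head=1: sll.ALU i1 RAW+WAW r4
#2 head=2: sub.ALU bne.BR i2+i3 pair
#3 head=4: add.ALU i4 WAW r5
#4 head=5: or.ALU i5 RAW r5
#5 head=6: mulh.MUL i6 no-port MUL/MUL
#6 head=7: mul.MUL add.ALU i7+i8 pair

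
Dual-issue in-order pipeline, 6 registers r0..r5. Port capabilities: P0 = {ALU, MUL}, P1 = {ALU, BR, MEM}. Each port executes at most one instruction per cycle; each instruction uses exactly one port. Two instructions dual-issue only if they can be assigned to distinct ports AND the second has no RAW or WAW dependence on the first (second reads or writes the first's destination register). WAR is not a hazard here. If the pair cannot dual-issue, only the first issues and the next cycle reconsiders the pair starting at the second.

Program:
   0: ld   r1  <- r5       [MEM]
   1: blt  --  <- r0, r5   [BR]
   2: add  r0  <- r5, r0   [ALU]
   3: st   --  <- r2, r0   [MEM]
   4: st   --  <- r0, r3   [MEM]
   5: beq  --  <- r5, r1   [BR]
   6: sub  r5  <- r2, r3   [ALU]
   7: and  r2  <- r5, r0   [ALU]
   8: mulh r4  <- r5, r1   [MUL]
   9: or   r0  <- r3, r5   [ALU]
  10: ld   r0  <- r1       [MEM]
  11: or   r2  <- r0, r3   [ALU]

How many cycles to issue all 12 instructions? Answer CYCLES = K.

CYCLES = 9

0. ld @i0  | no-port MEM/BR
1. blt;add @i1,i2  | dual
2. st @i3  | no-port MEM/MEM
3. st @i4  | no-port MEM/BR
4. beq;sub @i5,i6  | dual
5. and;mulh @i7,i8  | dual
6. or @i9  | WAW r0
7. ld @i10  | RAW r0
8. or @i11  | tail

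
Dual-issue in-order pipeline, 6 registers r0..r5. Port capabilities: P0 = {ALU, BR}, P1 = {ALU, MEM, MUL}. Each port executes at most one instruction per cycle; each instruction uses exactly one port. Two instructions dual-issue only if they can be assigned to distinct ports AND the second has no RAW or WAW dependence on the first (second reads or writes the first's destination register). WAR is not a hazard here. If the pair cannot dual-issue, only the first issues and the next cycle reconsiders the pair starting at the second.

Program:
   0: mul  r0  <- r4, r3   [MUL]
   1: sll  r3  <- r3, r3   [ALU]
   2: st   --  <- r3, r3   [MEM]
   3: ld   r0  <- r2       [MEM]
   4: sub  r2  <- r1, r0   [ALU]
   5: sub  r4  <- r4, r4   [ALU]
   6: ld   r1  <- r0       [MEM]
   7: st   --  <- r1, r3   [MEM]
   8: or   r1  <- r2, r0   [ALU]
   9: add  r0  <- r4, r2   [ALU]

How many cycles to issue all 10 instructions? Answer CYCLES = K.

CYCLES = 7

[0] i0,i1  mul.MUL;sll.ALU  -- dual
[1] i2  st.MEM  -- no-port MEM/MEM
[2] i3  ld.MEM  -- RAW r0
[3] i4,i5  sub.ALU;sub.ALU  -- dual
[4] i6  ld.MEM  -- no-port MEM/MEM
[5] i7,i8  st.MEM;or.ALU  -- dual
[6] i9  add.ALU  -- tail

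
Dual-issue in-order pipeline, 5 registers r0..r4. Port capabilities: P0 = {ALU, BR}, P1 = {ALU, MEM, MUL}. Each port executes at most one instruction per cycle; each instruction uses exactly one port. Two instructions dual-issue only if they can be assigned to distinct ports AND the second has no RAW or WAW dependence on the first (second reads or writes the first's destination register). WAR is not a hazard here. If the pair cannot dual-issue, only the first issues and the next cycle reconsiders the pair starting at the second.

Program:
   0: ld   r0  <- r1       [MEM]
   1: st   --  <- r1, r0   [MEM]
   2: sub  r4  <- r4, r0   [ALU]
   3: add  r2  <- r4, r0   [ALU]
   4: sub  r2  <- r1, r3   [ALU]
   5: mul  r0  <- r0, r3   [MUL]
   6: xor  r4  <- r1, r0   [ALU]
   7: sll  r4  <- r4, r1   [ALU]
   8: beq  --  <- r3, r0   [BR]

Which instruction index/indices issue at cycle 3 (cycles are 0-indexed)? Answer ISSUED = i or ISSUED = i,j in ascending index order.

t=0 i0:ld.MEM ; no-port MEM/MEM
t=1 i1+i2:st.MEM+sub.ALU ; dual
t=2 i3:add.ALU ; WAW r2
t=3 i4+i5:sub.ALU+mul.MUL ; dual
t=4 i6:xor.ALU ; RAW+WAW r4
t=5 i7+i8:sll.ALU+beq.BR ; dual

ISSUED = 4,5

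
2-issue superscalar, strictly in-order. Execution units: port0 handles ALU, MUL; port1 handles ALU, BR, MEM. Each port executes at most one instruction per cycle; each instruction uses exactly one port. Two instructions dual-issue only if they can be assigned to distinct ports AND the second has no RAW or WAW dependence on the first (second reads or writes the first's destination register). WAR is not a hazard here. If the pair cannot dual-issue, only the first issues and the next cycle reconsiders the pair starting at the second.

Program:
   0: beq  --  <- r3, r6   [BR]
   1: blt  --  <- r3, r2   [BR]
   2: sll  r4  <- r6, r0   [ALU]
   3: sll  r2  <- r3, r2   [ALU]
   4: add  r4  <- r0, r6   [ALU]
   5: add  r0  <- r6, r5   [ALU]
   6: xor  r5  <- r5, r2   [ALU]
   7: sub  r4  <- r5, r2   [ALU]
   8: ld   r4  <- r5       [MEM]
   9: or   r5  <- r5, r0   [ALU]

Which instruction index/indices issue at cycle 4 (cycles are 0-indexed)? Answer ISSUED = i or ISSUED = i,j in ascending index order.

ISSUED = 7

0. beq.BR @i0  | no-port BR/BR
1. blt.BR/sll.ALU @i1,i2  | 2-wide
2. sll.ALU/add.ALU @i3,i4  | 2-wide
3. add.ALU/xor.ALU @i5,i6  | 2-wide
4. sub.ALU @i7  | WAW r4
5. ld.MEM/or.ALU @i8,i9  | 2-wide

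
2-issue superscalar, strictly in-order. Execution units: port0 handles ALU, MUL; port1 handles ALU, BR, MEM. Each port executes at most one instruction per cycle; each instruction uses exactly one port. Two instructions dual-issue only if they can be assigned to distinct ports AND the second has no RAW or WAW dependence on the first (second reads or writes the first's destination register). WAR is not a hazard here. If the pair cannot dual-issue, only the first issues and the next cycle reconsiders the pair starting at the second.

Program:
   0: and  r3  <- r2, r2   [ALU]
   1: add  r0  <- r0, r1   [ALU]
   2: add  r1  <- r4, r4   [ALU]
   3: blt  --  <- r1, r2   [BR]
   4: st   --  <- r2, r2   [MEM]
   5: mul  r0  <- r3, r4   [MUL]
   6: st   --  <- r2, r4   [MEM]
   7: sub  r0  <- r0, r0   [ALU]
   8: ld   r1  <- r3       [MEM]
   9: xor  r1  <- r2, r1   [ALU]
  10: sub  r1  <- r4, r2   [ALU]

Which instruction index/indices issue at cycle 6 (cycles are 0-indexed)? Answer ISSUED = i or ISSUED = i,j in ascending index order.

  cy0 -> i0,i1 (and/add) pair
  cy1 -> i2 (add) RAW r1
  cy2 -> i3 (blt) no-port BR/MEM
  cy3 -> i4,i5 (st/mul) pair
  cy4 -> i6,i7 (st/sub) pair
  cy5 -> i8 (ld) RAW+WAW r1
  cy6 -> i9 (xor) WAW r1
  cy7 -> i10 (sub) tail

ISSUED = 9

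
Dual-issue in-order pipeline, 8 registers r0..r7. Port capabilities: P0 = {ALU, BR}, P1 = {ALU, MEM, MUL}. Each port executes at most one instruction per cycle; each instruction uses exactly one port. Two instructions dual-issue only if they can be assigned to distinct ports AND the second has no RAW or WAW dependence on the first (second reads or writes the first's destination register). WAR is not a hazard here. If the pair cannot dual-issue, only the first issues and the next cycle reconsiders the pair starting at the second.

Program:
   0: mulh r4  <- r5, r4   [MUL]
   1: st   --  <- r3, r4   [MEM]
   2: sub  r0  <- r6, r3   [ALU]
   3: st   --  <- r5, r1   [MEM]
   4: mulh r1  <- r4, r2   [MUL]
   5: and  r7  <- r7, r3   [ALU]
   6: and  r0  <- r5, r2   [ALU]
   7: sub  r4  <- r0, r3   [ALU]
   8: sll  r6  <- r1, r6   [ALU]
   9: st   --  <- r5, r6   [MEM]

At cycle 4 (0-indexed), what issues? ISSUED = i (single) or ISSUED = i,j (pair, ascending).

ISSUED = 6

t=0 i0:mulh ; no-port MUL/MEM
t=1 i1+i2:st+sub ; pair
t=2 i3:st ; no-port MEM/MUL
t=3 i4+i5:mulh+and ; pair
t=4 i6:and ; RAW r0
t=5 i7+i8:sub+sll ; pair
t=6 i9:st ; tail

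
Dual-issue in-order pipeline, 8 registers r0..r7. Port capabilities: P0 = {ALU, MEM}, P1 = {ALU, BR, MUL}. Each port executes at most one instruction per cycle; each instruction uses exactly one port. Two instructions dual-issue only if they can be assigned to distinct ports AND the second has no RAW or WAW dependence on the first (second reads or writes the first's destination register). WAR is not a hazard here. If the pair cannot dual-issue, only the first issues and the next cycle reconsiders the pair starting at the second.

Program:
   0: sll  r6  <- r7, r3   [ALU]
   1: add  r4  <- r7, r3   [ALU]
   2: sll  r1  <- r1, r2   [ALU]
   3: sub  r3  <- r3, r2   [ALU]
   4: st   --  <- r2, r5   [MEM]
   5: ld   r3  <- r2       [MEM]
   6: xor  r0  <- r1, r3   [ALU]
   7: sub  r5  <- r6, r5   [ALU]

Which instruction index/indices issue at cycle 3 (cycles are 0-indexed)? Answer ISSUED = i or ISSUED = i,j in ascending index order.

ISSUED = 5

0. sll.ALU+add.ALU @i0+i1  | dual
1. sll.ALU+sub.ALU @i2+i3  | dual
2. st.MEM @i4  | no-port MEM/MEM
3. ld.MEM @i5  | RAW r3
4. xor.ALU+sub.ALU @i6+i7  | dual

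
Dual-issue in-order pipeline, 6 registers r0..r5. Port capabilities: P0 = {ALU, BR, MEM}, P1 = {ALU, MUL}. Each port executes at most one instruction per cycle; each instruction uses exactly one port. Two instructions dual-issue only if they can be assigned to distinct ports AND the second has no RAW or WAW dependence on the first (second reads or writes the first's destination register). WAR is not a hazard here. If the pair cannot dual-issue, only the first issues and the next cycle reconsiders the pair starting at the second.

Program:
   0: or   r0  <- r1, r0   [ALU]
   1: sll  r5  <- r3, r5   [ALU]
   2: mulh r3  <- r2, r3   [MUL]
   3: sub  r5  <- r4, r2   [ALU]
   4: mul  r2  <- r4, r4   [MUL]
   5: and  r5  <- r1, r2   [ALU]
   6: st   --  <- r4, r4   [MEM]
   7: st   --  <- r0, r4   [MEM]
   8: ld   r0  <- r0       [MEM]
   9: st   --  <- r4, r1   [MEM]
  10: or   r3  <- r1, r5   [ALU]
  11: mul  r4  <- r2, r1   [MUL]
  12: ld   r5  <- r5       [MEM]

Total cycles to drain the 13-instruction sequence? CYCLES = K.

CYCLES = 8

[0] i0+i1  or/sll  -- dual
[1] i2+i3  mulh/sub  -- dual
[2] i4  mul  -- RAW r2
[3] i5+i6  and/st  -- dual
[4] i7  st  -- no-port MEM/MEM
[5] i8  ld  -- no-port MEM/MEM
[6] i9+i10  st/or  -- dual
[7] i11+i12  mul/ld  -- dual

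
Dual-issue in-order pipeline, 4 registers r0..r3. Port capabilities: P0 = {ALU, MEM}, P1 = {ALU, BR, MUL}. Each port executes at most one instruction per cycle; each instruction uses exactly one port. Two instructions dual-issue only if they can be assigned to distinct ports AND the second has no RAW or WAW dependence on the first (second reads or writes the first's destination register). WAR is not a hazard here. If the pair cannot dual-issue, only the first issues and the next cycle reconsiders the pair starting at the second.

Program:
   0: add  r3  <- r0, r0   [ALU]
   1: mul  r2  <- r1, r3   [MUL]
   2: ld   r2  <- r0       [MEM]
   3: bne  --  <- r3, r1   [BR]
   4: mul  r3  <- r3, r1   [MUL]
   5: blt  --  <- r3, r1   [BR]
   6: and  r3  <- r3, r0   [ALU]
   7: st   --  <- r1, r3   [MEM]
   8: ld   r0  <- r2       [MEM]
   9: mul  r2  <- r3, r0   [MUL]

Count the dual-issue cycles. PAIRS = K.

0. add @i0  | RAW r3
1. mul @i1  | WAW r2
2. ld/bne @i2,i3  | 2-wide
3. mul @i4  | no-port MUL/BR
4. blt/and @i5,i6  | 2-wide
5. st @i7  | no-port MEM/MEM
6. ld @i8  | RAW r0
7. mul @i9  | tail

PAIRS = 2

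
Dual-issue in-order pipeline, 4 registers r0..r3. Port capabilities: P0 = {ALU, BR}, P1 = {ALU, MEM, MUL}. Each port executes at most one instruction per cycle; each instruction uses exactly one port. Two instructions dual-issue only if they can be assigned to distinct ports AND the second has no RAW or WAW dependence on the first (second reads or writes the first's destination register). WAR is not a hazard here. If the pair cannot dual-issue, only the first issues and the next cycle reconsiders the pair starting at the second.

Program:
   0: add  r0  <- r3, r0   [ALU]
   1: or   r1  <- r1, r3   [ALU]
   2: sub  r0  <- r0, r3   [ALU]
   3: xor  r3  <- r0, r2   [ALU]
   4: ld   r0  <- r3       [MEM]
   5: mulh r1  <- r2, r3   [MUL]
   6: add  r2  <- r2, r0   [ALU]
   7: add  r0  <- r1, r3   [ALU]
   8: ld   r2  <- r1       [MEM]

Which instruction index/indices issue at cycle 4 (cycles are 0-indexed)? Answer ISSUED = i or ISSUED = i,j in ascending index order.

[0] i0,i1  add.ALU;or.ALU  -- pair
[1] i2  sub.ALU  -- RAW r0
[2] i3  xor.ALU  -- RAW r3
[3] i4  ld.MEM  -- no-port MEM/MUL
[4] i5,i6  mulh.MUL;add.ALU  -- pair
[5] i7,i8  add.ALU;ld.MEM  -- pair

ISSUED = 5,6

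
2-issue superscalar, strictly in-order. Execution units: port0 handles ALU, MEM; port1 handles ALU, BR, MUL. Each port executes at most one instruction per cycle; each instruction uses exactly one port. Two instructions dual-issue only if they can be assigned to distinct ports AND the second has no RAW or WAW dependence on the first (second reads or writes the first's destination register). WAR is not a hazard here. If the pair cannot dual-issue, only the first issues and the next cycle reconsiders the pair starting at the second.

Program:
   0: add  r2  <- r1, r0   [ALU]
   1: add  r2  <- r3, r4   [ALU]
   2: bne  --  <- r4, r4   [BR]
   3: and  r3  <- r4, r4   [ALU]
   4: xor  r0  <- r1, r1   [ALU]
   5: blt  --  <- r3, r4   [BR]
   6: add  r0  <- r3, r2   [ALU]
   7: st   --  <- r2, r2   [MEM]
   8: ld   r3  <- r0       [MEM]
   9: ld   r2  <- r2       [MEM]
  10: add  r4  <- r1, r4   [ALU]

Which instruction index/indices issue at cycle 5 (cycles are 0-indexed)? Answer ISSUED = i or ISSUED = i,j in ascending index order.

  cy0 -> i0 (add) WAW r2
  cy1 -> i1+i2 (add;bne) dual
  cy2 -> i3+i4 (and;xor) dual
  cy3 -> i5+i6 (blt;add) dual
  cy4 -> i7 (st) no-port MEM/MEM
  cy5 -> i8 (ld) no-port MEM/MEM
  cy6 -> i9+i10 (ld;add) dual

ISSUED = 8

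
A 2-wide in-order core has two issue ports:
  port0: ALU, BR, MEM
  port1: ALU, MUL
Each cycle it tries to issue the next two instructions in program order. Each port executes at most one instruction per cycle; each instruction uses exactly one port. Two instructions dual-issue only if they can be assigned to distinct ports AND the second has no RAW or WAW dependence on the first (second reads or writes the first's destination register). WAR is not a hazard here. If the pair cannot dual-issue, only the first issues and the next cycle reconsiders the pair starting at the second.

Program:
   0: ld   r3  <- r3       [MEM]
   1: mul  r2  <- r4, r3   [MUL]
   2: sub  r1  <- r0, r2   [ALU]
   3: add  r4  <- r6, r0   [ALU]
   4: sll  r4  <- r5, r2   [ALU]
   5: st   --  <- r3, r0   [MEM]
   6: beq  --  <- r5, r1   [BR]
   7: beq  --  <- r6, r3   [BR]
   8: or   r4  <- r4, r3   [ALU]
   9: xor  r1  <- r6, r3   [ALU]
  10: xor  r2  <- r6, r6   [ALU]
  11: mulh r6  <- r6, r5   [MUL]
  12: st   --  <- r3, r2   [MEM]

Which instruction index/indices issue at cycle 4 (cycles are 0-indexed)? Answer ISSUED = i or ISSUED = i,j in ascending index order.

ISSUED = 6

t=0 i0:ld ; RAW r3
t=1 i1:mul ; RAW r2
t=2 i2&i3:sub/add ; 2-wide
t=3 i4&i5:sll/st ; 2-wide
t=4 i6:beq ; no-port BR/BR
t=5 i7&i8:beq/or ; 2-wide
t=6 i9&i10:xor/xor ; 2-wide
t=7 i11&i12:mulh/st ; 2-wide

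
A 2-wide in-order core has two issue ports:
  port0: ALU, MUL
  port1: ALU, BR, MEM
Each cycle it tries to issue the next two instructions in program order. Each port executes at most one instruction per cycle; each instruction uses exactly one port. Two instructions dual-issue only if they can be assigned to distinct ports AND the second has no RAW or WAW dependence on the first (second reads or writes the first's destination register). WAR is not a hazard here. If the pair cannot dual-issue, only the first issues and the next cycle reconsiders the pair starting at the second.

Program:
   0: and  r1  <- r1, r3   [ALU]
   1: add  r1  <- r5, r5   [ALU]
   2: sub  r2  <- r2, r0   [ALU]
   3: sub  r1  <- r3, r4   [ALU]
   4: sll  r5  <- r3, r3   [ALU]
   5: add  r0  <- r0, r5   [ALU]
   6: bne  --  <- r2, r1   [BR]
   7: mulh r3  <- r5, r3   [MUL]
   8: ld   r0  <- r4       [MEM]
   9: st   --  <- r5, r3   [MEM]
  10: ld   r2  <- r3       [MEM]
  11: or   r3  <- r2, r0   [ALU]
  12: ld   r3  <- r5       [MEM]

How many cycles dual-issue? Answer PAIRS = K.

PAIRS = 4

t=0 i0:and ; WAW r1
t=1 i1,i2:add+sub ; pair
t=2 i3,i4:sub+sll ; pair
t=3 i5,i6:add+bne ; pair
t=4 i7,i8:mulh+ld ; pair
t=5 i9:st ; no-port MEM/MEM
t=6 i10:ld ; RAW r2
t=7 i11:or ; WAW r3
t=8 i12:ld ; tail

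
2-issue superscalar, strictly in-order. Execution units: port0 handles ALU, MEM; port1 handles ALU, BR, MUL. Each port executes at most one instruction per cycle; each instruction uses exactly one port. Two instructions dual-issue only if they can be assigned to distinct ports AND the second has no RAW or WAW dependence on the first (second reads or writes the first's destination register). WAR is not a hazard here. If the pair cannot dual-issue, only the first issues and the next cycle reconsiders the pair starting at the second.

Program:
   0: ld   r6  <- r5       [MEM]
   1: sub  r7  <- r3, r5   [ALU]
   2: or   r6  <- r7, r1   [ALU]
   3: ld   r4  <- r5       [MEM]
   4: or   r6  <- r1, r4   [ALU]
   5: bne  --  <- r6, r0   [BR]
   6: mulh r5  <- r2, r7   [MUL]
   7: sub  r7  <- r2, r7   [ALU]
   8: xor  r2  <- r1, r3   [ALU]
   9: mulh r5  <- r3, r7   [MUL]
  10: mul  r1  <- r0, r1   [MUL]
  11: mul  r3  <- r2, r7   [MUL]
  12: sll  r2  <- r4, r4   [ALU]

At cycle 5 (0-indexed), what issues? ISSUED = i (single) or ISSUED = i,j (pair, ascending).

t=0 i0,i1:ld.MEM;sub.ALU ; 2-wide
t=1 i2,i3:or.ALU;ld.MEM ; 2-wide
t=2 i4:or.ALU ; RAW r6
t=3 i5:bne.BR ; no-port BR/MUL
t=4 i6,i7:mulh.MUL;sub.ALU ; 2-wide
t=5 i8,i9:xor.ALU;mulh.MUL ; 2-wide
t=6 i10:mul.MUL ; no-port MUL/MUL
t=7 i11,i12:mul.MUL;sll.ALU ; 2-wide

ISSUED = 8,9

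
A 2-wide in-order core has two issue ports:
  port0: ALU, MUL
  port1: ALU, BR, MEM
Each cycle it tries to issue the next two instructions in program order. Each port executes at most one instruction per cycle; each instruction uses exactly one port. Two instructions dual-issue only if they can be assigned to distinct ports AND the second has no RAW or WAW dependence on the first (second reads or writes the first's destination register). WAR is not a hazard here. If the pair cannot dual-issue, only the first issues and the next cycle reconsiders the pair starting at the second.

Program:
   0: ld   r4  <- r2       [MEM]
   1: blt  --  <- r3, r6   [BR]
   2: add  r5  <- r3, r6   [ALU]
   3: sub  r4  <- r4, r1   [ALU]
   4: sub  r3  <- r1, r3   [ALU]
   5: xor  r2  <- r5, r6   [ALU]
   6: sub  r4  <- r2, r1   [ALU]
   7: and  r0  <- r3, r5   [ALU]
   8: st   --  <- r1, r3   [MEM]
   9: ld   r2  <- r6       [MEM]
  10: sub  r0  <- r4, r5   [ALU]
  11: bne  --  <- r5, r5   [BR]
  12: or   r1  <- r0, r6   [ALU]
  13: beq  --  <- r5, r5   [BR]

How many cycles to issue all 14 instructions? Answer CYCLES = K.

CYCLES = 9

[0] i0  ld.MEM  -- no-port MEM/BR
[1] i1/i2  blt.BR add.ALU  -- 2-wide
[2] i3/i4  sub.ALU sub.ALU  -- 2-wide
[3] i5  xor.ALU  -- RAW r2
[4] i6/i7  sub.ALU and.ALU  -- 2-wide
[5] i8  st.MEM  -- no-port MEM/MEM
[6] i9/i10  ld.MEM sub.ALU  -- 2-wide
[7] i11/i12  bne.BR or.ALU  -- 2-wide
[8] i13  beq.BR  -- tail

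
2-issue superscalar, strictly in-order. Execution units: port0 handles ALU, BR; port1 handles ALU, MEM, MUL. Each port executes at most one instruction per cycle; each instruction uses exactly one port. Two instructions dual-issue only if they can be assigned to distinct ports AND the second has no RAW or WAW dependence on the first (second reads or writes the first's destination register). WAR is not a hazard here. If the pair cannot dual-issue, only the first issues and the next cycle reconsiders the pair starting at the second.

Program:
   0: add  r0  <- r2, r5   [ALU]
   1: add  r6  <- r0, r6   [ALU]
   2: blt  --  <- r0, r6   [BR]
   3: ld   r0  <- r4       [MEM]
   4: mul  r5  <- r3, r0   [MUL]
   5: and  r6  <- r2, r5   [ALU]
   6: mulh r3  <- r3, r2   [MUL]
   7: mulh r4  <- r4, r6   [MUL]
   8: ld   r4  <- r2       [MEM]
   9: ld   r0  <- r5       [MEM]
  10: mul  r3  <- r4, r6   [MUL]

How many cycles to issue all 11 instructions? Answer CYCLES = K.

CYCLES = 9

c0: i0 add  RAW r0
c1: i1 add  RAW r6
c2: i2&i3 blt ld  2-wide
c3: i4 mul  RAW r5
c4: i5&i6 and mulh  2-wide
c5: i7 mulh  no-port MUL/MEM
c6: i8 ld  no-port MEM/MEM
c7: i9 ld  no-port MEM/MUL
c8: i10 mul  tail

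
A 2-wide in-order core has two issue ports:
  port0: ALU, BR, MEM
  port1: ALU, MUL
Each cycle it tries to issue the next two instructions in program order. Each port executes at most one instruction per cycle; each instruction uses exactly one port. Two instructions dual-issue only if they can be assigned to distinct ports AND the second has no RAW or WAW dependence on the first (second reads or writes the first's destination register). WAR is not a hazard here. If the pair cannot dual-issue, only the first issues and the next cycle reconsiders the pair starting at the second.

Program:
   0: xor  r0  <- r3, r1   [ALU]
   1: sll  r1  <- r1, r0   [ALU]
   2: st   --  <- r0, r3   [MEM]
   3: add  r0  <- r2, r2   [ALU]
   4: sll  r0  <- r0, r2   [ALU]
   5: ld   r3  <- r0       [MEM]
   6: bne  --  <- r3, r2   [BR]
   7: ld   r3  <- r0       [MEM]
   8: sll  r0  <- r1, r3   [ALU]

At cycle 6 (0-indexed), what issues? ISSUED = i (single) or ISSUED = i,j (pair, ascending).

c0: i0 xor.ALU  RAW r0
c1: i1/i2 sll.ALU;st.MEM  2-wide
c2: i3 add.ALU  RAW+WAW r0
c3: i4 sll.ALU  RAW r0
c4: i5 ld.MEM  no-port MEM/BR
c5: i6 bne.BR  no-port BR/MEM
c6: i7 ld.MEM  RAW r3
c7: i8 sll.ALU  tail

ISSUED = 7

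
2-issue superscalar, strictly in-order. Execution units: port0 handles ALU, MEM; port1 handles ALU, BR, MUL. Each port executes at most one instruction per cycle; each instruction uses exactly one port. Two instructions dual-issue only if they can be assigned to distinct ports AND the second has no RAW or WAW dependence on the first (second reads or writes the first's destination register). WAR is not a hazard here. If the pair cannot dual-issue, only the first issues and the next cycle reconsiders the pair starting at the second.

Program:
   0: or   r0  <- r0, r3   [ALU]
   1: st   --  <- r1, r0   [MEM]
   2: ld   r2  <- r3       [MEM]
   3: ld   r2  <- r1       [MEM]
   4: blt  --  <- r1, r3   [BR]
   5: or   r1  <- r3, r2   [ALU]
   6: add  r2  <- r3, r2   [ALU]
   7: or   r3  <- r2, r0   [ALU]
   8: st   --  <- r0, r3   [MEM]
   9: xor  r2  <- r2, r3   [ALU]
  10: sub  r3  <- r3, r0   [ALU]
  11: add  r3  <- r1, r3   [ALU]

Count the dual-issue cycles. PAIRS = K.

#0 head=0: or i0 RAW r0
#1 head=1: st i1 no-port MEM/MEM
#2 head=2: ld i2 no-port MEM/MEM
#3 head=3: ld/blt i3,i4 pair
#4 head=5: or/add i5,i6 pair
#5 head=7: or i7 RAW r3
#6 head=8: st/xor i8,i9 pair
#7 head=10: sub i10 RAW+WAW r3
#8 head=11: add i11 tail

PAIRS = 3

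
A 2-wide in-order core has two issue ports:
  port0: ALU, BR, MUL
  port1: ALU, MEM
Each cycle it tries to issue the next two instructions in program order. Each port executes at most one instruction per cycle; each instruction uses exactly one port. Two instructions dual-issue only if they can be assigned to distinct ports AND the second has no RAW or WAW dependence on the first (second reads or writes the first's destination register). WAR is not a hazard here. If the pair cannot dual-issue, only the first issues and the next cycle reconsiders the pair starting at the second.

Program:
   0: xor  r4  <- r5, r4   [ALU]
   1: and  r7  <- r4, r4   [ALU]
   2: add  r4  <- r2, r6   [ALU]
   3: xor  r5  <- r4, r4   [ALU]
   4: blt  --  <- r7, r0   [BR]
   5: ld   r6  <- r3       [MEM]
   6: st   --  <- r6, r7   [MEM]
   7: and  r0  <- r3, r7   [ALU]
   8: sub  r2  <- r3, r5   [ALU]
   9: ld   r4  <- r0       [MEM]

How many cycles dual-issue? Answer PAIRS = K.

  cy0 -> i0 (xor.ALU) RAW r4
  cy1 -> i1&i2 (and.ALU add.ALU) 2-wide
  cy2 -> i3&i4 (xor.ALU blt.BR) 2-wide
  cy3 -> i5 (ld.MEM) no-port MEM/MEM
  cy4 -> i6&i7 (st.MEM and.ALU) 2-wide
  cy5 -> i8&i9 (sub.ALU ld.MEM) 2-wide

PAIRS = 4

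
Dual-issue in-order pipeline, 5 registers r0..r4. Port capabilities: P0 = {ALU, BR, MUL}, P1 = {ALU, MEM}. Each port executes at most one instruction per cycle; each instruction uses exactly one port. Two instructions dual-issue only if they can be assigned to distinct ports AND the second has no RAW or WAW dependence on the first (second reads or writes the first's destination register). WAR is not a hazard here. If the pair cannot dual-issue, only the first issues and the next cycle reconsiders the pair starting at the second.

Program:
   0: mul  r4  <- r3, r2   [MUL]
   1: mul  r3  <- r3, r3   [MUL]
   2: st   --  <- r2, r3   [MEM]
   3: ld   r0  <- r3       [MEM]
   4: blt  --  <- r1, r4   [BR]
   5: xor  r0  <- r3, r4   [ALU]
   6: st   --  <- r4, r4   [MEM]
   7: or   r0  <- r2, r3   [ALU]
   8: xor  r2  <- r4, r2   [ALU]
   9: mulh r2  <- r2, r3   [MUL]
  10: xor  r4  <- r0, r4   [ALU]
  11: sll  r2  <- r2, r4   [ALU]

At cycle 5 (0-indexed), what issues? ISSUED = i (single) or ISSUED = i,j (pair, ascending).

t=0 i0:mul ; no-port MUL/MUL
t=1 i1:mul ; RAW r3
t=2 i2:st ; no-port MEM/MEM
t=3 i3&i4:ld/blt ; pair
t=4 i5&i6:xor/st ; pair
t=5 i7&i8:or/xor ; pair
t=6 i9&i10:mulh/xor ; pair
t=7 i11:sll ; tail

ISSUED = 7,8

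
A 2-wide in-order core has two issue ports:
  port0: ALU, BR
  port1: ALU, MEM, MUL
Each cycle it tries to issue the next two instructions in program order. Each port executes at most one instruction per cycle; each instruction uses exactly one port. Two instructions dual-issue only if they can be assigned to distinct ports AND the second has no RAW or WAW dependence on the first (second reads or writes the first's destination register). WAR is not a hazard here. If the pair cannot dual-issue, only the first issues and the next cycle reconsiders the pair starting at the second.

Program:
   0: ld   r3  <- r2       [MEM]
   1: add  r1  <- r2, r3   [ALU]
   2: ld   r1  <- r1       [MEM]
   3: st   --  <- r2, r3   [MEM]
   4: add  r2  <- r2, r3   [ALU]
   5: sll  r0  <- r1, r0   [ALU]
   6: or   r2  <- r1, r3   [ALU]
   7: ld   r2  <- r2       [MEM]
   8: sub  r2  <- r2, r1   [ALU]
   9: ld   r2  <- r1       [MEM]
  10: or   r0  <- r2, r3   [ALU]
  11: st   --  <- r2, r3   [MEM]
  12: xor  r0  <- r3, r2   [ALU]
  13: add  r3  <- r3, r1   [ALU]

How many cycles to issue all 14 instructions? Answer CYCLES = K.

CYCLES = 10

0. ld @i0  | RAW r3
1. add @i1  | RAW+WAW r1
2. ld @i2  | no-port MEM/MEM
3. st+add @i3/i4  | 2-wide
4. sll+or @i5/i6  | 2-wide
5. ld @i7  | RAW+WAW r2
6. sub @i8  | WAW r2
7. ld @i9  | RAW r2
8. or+st @i10/i11  | 2-wide
9. xor+add @i12/i13  | 2-wide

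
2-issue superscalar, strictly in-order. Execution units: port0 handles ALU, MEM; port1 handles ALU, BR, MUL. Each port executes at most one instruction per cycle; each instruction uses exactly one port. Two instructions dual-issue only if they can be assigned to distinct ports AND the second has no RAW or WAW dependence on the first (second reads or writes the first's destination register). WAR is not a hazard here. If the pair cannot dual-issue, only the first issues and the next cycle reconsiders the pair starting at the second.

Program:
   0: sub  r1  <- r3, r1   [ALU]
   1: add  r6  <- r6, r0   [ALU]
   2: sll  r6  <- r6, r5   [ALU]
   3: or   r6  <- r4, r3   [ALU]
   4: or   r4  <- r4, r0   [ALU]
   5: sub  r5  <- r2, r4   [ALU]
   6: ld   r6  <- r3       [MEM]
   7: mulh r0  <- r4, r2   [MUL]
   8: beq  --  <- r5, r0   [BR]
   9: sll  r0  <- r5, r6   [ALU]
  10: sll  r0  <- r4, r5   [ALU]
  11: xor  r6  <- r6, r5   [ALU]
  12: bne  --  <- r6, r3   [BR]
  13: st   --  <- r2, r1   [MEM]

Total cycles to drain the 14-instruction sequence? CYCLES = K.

CYCLES = 8

  cy0 -> i0&i1 (sub;add) 2-wide
  cy1 -> i2 (sll) WAW r6
  cy2 -> i3&i4 (or;or) 2-wide
  cy3 -> i5&i6 (sub;ld) 2-wide
  cy4 -> i7 (mulh) no-port MUL/BR
  cy5 -> i8&i9 (beq;sll) 2-wide
  cy6 -> i10&i11 (sll;xor) 2-wide
  cy7 -> i12&i13 (bne;st) 2-wide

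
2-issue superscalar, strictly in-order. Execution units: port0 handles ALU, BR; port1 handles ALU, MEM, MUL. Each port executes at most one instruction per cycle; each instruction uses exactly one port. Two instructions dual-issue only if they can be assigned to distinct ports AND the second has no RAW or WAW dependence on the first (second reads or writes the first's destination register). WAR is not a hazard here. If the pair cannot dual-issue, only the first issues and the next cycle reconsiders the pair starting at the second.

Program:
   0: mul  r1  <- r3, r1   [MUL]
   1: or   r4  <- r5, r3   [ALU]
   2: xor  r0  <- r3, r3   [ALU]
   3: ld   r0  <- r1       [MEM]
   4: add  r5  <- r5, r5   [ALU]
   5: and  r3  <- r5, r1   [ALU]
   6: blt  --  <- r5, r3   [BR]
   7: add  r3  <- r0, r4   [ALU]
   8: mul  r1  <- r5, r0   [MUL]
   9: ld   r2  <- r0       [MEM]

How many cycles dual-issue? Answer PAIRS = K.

PAIRS = 3

  cy0 -> i0&i1 (mul.MUL+or.ALU) dual
  cy1 -> i2 (xor.ALU) WAW r0
  cy2 -> i3&i4 (ld.MEM+add.ALU) dual
  cy3 -> i5 (and.ALU) RAW r3
  cy4 -> i6&i7 (blt.BR+add.ALU) dual
  cy5 -> i8 (mul.MUL) no-port MUL/MEM
  cy6 -> i9 (ld.MEM) tail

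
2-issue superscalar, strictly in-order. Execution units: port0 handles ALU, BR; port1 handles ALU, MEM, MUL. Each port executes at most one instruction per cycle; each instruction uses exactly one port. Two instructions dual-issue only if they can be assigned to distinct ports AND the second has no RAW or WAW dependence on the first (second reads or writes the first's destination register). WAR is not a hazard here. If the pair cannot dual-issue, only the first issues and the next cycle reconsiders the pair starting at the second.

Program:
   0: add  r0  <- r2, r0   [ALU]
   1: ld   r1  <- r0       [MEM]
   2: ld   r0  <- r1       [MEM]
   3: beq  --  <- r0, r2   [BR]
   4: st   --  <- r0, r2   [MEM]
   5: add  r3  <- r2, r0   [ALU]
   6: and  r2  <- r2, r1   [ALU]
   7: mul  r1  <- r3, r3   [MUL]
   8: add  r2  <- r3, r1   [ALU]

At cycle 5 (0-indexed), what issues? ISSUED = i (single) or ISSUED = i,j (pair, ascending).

ISSUED = 7

c0: i0 add  RAW r0
c1: i1 ld  no-port MEM/MEM
c2: i2 ld  RAW r0
c3: i3/i4 beq+st  dual
c4: i5/i6 add+and  dual
c5: i7 mul  RAW r1
c6: i8 add  tail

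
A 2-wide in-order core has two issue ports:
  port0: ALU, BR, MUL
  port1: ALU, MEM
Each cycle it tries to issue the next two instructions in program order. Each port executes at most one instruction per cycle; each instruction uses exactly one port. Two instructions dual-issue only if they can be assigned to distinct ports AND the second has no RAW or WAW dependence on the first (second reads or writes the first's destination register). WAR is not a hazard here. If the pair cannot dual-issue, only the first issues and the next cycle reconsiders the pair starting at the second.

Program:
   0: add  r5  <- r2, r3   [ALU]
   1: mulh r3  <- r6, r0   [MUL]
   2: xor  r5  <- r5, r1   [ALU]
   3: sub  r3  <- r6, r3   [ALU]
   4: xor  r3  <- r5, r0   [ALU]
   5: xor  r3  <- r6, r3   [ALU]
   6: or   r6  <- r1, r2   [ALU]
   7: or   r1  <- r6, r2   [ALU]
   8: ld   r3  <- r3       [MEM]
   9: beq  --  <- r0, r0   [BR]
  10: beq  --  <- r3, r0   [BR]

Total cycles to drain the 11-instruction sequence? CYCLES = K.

CYCLES = 7

t=0 i0+i1:add mulh ; pair
t=1 i2+i3:xor sub ; pair
t=2 i4:xor ; RAW+WAW r3
t=3 i5+i6:xor or ; pair
t=4 i7+i8:or ld ; pair
t=5 i9:beq ; no-port BR/BR
t=6 i10:beq ; tail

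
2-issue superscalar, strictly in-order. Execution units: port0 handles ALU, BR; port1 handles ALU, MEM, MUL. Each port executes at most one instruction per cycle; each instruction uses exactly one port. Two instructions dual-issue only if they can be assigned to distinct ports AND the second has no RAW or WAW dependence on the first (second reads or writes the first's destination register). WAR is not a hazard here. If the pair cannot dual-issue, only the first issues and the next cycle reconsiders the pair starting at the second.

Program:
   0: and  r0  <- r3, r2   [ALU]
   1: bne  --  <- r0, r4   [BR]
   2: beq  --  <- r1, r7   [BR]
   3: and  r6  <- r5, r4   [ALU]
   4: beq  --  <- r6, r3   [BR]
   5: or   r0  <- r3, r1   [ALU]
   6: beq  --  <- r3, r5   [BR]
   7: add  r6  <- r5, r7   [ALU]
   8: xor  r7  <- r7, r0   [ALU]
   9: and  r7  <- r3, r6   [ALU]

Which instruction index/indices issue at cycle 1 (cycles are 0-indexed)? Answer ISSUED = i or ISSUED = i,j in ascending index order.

ISSUED = 1

c0: i0 and.ALU  RAW r0
c1: i1 bne.BR  no-port BR/BR
c2: i2+i3 beq.BR and.ALU  dual
c3: i4+i5 beq.BR or.ALU  dual
c4: i6+i7 beq.BR add.ALU  dual
c5: i8 xor.ALU  WAW r7
c6: i9 and.ALU  tail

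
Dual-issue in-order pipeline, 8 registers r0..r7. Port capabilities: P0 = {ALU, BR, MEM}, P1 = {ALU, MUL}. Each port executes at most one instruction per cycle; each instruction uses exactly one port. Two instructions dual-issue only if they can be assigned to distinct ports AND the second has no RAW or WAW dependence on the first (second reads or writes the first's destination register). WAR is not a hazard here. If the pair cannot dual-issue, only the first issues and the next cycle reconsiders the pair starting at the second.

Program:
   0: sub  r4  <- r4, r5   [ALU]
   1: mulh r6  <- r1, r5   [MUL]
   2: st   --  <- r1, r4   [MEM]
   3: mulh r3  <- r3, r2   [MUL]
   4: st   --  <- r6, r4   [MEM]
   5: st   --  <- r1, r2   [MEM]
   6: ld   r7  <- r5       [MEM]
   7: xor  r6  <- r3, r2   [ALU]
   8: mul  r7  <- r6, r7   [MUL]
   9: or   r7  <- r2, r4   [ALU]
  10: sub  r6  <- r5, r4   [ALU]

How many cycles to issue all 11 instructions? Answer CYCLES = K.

  cy0 -> i0&i1 (sub+mulh) pair
  cy1 -> i2&i3 (st+mulh) pair
  cy2 -> i4 (st) no-port MEM/MEM
  cy3 -> i5 (st) no-port MEM/MEM
  cy4 -> i6&i7 (ld+xor) pair
  cy5 -> i8 (mul) WAW r7
  cy6 -> i9&i10 (or+sub) pair

CYCLES = 7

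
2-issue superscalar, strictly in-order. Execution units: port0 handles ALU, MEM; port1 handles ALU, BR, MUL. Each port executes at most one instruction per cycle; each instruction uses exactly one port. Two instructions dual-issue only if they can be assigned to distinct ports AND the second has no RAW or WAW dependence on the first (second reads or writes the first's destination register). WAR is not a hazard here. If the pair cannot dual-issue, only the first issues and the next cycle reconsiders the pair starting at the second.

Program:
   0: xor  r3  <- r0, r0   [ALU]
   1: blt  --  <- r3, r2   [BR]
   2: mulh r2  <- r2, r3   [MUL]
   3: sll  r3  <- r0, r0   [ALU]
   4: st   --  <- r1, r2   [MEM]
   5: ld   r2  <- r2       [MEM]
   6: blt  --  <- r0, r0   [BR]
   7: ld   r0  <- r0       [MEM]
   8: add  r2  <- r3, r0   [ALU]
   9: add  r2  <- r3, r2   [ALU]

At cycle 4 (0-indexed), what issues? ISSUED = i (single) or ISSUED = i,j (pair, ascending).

ISSUED = 5,6

t=0 i0:xor.ALU ; RAW r3
t=1 i1:blt.BR ; no-port BR/MUL
t=2 i2,i3:mulh.MUL sll.ALU ; pair
t=3 i4:st.MEM ; no-port MEM/MEM
t=4 i5,i6:ld.MEM blt.BR ; pair
t=5 i7:ld.MEM ; RAW r0
t=6 i8:add.ALU ; RAW+WAW r2
t=7 i9:add.ALU ; tail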